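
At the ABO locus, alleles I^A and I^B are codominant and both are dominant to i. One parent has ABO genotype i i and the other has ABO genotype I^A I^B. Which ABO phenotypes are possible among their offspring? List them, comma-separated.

A, B

Gametes from i i × I^A I^B give offspring ABO genotypes I^A i, I^B i, i.e. phenotypes A, B.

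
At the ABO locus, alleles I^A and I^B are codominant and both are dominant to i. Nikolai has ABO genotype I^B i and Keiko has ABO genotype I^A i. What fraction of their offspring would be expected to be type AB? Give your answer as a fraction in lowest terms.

1/4

ABO cross I^B i × I^A i → offspring phenotypes: 1/4 O, 1/4 A, 1/4 B, 1/4 AB.
So P(type AB) = 1/4.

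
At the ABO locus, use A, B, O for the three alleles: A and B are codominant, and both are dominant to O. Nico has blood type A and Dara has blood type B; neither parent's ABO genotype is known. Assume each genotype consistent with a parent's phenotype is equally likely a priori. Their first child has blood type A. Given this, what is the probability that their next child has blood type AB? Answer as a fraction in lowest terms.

Possible genotypes: Nico ∈ {AA, AO}; Dara ∈ {BB, BO}.
Weight each parental genotype pair by prior × P(type-A child):
  AA × BO: posterior weight 2/3; P(next child type AB) = 1/2.
  AO × BO: posterior weight 1/3; P(next child type AB) = 1/4.
Weighted sum = 5/12.

5/12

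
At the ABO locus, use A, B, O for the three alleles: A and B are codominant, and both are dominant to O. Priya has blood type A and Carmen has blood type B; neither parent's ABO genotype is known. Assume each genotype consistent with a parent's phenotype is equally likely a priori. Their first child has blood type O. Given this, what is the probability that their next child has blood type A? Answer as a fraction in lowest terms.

1/4

Possible genotypes: Priya ∈ {AA, AO}; Carmen ∈ {BB, BO}.
Weight each parental genotype pair by prior × P(type-O child):
  AO × BO: posterior weight 1; P(next child type A) = 1/4.
Weighted sum = 1/4.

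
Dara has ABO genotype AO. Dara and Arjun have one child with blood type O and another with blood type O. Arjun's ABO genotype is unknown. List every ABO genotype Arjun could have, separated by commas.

For each candidate genotype of Arjun, check whether crossing it with AO can produce every observed child phenotype.
  AA → possible child types {A} ✗
  AB → possible child types {A, B, AB} ✗
  AO → possible child types {O, A} ✓
  BB → possible child types {B, AB} ✗
  BO → possible child types {O, A, B, AB} ✓
  OO → possible child types {O, A} ✓

AO, BO, OO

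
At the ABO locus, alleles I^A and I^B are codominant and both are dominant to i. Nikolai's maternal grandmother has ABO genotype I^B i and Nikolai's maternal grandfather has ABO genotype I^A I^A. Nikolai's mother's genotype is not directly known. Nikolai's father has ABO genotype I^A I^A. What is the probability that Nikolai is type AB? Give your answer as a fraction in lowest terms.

1/4

Nikolai's mother's ABO genotype from I^B i × I^A I^A: 1/2 I^A I^B, 1/2 I^A i.
Crossing each possibility with the father I^A I^A and summing P(type AB): 1/2·1/2 + 1/2·0 = 1/4.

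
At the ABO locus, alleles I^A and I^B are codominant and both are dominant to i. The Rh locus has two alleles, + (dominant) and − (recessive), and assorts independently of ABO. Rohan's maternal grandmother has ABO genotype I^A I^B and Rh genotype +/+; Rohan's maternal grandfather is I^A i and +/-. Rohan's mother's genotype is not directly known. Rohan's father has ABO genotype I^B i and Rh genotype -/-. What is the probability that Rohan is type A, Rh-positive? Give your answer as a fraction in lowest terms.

Rohan's mother's ABO genotype from I^A I^B × I^A i: 1/4 I^A I^A, 1/4 I^A I^B, 1/4 I^A i, 1/4 I^B i.
Crossing each possibility with the father I^B i and summing P(type A): 1/4·1/2 + 1/4·1/4 + 1/4·1/4 + 1/4·0 = 1/4.
Similarly for Rh via the mother's Rh distribution: P(Rh+) = 3/4.
Independent loci: 1/4 × 3/4 = 3/16.

3/16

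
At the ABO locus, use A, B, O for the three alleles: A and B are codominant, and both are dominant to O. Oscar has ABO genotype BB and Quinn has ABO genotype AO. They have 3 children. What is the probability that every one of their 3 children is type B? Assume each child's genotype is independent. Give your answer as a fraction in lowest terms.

ABO cross BB × AO → 1/2 B, 1/2 AB.
So P(type B) = 1/2 per child.
All 3 independent: (1/2)^3 = 1/8.

1/8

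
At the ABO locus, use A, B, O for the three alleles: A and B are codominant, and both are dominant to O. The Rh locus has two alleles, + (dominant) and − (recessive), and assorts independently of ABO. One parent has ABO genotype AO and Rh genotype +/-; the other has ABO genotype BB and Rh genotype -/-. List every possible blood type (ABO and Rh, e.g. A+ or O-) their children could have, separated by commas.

Gametes from AO × BB give offspring ABO genotypes AB, BO, i.e. phenotypes B, AB.
Rh cross +/- × -/- → phenotypes Rh+, Rh-.
Combining independently: B+, B-, AB+, AB-.

B+, B-, AB+, AB-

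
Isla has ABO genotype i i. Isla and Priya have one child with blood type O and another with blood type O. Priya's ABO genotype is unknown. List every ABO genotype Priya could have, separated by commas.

For each candidate genotype of Priya, check whether crossing it with i i can produce every observed child phenotype.
  I^A I^A → possible child types {A} ✗
  I^A I^B → possible child types {A, B} ✗
  I^A i → possible child types {O, A} ✓
  I^B I^B → possible child types {B} ✗
  I^B i → possible child types {O, B} ✓
  i i → possible child types {O} ✓

I^A i, I^B i, i i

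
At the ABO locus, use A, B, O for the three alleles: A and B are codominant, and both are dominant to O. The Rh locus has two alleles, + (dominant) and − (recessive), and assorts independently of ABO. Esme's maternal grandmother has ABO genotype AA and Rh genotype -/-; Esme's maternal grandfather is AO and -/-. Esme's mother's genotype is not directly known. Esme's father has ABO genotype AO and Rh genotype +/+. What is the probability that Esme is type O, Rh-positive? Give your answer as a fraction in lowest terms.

1/8

Esme's mother's ABO genotype from AA × AO: 1/2 AA, 1/2 AO.
Crossing each possibility with the father AO and summing P(type O): 1/2·0 + 1/2·1/4 = 1/8.
Similarly for Rh via the mother's Rh distribution: P(Rh+) = 1.
Independent loci: 1/8 × 1 = 1/8.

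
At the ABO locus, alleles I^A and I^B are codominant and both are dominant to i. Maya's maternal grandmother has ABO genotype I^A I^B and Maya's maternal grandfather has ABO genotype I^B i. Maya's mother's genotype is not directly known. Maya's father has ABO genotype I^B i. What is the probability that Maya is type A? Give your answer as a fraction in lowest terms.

1/8

Maya's mother's ABO genotype from I^A I^B × I^B i: 1/4 I^A I^B, 1/4 I^A i, 1/4 I^B I^B, 1/4 I^B i.
Crossing each possibility with the father I^B i and summing P(type A): 1/4·1/4 + 1/4·1/4 + 1/4·0 + 1/4·0 = 1/8.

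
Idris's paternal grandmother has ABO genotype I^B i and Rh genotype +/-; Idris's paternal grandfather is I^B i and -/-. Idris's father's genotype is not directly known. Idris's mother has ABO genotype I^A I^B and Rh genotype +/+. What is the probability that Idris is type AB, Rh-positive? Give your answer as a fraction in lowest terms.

Idris's father's ABO genotype from I^B i × I^B i: 1/4 I^B I^B, 1/2 I^B i, 1/4 i i.
Crossing each possibility with the mother I^A I^B and summing P(type AB): 1/4·1/2 + 1/2·1/4 + 1/4·0 = 1/4.
Similarly for Rh via the father's Rh distribution: P(Rh+) = 1.
Independent loci: 1/4 × 1 = 1/4.

1/4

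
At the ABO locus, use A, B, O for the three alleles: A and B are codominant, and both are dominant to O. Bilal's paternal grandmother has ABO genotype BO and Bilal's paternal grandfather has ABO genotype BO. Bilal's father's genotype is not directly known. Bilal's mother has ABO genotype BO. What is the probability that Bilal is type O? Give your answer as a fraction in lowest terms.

Bilal's father's ABO genotype from BO × BO: 1/4 BB, 1/2 BO, 1/4 OO.
Crossing each possibility with the mother BO and summing P(type O): 1/4·0 + 1/2·1/4 + 1/4·1/2 = 1/4.

1/4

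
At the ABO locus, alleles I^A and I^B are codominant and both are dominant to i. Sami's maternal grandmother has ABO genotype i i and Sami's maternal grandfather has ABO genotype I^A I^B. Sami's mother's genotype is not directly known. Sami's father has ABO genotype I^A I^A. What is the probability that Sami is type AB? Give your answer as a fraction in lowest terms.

1/4

Sami's mother's ABO genotype from i i × I^A I^B: 1/2 I^A i, 1/2 I^B i.
Crossing each possibility with the father I^A I^A and summing P(type AB): 1/2·0 + 1/2·1/2 = 1/4.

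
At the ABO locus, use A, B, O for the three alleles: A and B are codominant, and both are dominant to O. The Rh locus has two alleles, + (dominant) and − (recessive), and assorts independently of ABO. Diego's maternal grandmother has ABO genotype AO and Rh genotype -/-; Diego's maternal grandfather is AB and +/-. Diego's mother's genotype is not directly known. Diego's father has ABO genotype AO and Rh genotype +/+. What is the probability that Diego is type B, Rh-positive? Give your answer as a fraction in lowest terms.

Diego's mother's ABO genotype from AO × AB: 1/4 AA, 1/4 AB, 1/4 AO, 1/4 BO.
Crossing each possibility with the father AO and summing P(type B): 1/4·0 + 1/4·1/4 + 1/4·0 + 1/4·1/4 = 1/8.
Similarly for Rh via the mother's Rh distribution: P(Rh+) = 1.
Independent loci: 1/8 × 1 = 1/8.

1/8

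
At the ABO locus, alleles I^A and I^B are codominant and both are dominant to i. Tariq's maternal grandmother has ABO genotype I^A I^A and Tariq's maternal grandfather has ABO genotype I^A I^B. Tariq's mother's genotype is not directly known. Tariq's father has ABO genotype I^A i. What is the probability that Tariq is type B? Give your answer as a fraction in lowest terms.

Tariq's mother's ABO genotype from I^A I^A × I^A I^B: 1/2 I^A I^A, 1/2 I^A I^B.
Crossing each possibility with the father I^A i and summing P(type B): 1/2·0 + 1/2·1/4 = 1/8.

1/8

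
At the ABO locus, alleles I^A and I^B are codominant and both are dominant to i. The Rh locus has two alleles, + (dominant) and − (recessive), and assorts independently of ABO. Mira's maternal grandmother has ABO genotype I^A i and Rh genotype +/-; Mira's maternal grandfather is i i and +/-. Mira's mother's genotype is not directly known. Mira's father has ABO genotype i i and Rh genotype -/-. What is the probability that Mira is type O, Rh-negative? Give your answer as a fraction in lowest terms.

Mira's mother's ABO genotype from I^A i × i i: 1/2 I^A i, 1/2 i i.
Crossing each possibility with the father i i and summing P(type O): 1/2·1/2 + 1/2·1 = 3/4.
Similarly for Rh via the mother's Rh distribution: P(Rh-) = 1/2.
Independent loci: 3/4 × 1/2 = 3/8.

3/8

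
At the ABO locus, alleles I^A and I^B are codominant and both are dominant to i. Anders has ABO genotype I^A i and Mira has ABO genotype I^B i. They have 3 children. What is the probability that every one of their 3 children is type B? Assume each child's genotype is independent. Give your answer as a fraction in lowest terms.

ABO cross I^A i × I^B i → 1/4 O, 1/4 A, 1/4 B, 1/4 AB.
So P(type B) = 1/4 per child.
All 3 independent: (1/4)^3 = 1/64.

1/64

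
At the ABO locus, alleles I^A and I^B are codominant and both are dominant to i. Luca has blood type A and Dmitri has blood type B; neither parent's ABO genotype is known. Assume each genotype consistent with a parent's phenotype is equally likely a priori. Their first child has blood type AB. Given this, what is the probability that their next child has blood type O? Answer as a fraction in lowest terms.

Possible genotypes: Luca ∈ {I^A I^A, I^A i}; Dmitri ∈ {I^B I^B, I^B i}.
Weight each parental genotype pair by prior × P(type-AB child):
  I^A I^A × I^B I^B: posterior weight 4/9; P(next child type O) = 0.
  I^A I^A × I^B i: posterior weight 2/9; P(next child type O) = 0.
  I^A i × I^B I^B: posterior weight 2/9; P(next child type O) = 0.
  I^A i × I^B i: posterior weight 1/9; P(next child type O) = 1/4.
Weighted sum = 1/36.

1/36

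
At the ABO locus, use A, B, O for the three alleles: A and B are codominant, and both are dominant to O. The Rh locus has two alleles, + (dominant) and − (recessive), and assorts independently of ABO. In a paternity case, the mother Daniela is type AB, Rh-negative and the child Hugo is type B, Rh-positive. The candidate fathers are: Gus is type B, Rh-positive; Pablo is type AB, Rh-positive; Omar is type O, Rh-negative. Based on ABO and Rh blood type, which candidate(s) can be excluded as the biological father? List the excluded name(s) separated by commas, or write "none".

A candidate is excluded only if no genotype consistent with his phenotype could produce a type B, Rh-positive child with a type AB, Rh-negative mother.
Omar (type O, Rh-): no genotype consistent with that phenotype can produce a type-B Rh+ child with a type-AB mother.

Omar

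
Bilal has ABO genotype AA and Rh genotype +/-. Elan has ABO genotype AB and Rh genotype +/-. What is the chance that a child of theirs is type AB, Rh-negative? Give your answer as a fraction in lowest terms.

1/8

ABO cross AA × AB → offspring phenotypes: 1/2 A, 1/2 AB.
Rh cross +/- × +/- → 3/4 Rh+, 1/4 Rh-.
Independent loci: P(type AB, Rh-negative) = 1/2 × 1/4 = 1/8.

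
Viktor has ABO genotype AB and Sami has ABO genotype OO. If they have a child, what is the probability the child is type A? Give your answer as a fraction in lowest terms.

ABO cross AB × OO → offspring phenotypes: 1/2 A, 1/2 B.
So P(type A) = 1/2.

1/2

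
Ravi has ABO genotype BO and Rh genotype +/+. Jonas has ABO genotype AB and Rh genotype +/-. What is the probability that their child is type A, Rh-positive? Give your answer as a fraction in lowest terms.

1/4

ABO cross BO × AB → offspring phenotypes: 1/4 A, 1/2 B, 1/4 AB.
Rh cross +/+ × +/- → 1 Rh+.
Independent loci: P(type A, Rh-positive) = 1/4 × 1 = 1/4.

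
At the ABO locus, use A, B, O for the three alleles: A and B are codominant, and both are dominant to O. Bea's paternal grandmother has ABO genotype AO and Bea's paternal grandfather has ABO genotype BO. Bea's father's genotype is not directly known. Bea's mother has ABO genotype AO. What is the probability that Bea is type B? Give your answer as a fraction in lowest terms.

Bea's father's ABO genotype from AO × BO: 1/4 AB, 1/4 AO, 1/4 BO, 1/4 OO.
Crossing each possibility with the mother AO and summing P(type B): 1/4·1/4 + 1/4·0 + 1/4·1/4 + 1/4·0 = 1/8.

1/8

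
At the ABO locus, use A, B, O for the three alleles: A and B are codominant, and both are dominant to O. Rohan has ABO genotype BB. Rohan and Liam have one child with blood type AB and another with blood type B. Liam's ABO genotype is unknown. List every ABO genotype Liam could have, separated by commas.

For each candidate genotype of Liam, check whether crossing it with BB can produce every observed child phenotype.
  AA → possible child types {AB} ✗
  AB → possible child types {B, AB} ✓
  AO → possible child types {B, AB} ✓
  BB → possible child types {B} ✗
  BO → possible child types {B} ✗
  OO → possible child types {B} ✗

AB, AO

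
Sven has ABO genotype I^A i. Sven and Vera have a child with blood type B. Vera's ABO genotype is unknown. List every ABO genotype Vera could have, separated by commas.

I^A I^B, I^B I^B, I^B i

For each candidate genotype of Vera, check whether crossing it with I^A i can produce every observed child phenotype.
  I^A I^A → possible child types {A} ✗
  I^A I^B → possible child types {A, B, AB} ✓
  I^A i → possible child types {O, A} ✗
  I^B I^B → possible child types {B, AB} ✓
  I^B i → possible child types {O, A, B, AB} ✓
  i i → possible child types {O, A} ✗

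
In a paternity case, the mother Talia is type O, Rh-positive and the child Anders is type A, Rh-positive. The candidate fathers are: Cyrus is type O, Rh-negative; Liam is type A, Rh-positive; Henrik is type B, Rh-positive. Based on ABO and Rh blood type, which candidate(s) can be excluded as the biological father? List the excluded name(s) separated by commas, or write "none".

Cyrus, Henrik

A candidate is excluded only if no genotype consistent with his phenotype could produce a type A, Rh-positive child with a type O, Rh-positive mother.
Cyrus (type O, Rh-): no genotype consistent with that phenotype can produce a type-A Rh+ child with a type-O mother.
Henrik (type B, Rh+): no genotype consistent with that phenotype can produce a type-A Rh+ child with a type-O mother.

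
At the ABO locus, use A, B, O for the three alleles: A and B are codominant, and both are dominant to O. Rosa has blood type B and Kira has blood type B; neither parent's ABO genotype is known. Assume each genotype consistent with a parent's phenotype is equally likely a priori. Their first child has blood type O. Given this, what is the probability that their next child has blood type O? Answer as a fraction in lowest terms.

1/4

Possible genotypes: Rosa ∈ {BB, BO}; Kira ∈ {BB, BO}.
Weight each parental genotype pair by prior × P(type-O child):
  BO × BO: posterior weight 1; P(next child type O) = 1/4.
Weighted sum = 1/4.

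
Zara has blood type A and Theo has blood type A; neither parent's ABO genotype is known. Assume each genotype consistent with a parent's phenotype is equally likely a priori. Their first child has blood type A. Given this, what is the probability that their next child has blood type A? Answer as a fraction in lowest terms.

19/20

Possible genotypes: Zara ∈ {I^A I^A, I^A i}; Theo ∈ {I^A I^A, I^A i}.
Weight each parental genotype pair by prior × P(type-A child):
  I^A I^A × I^A I^A: posterior weight 4/15; P(next child type A) = 1.
  I^A I^A × I^A i: posterior weight 4/15; P(next child type A) = 1.
  I^A i × I^A I^A: posterior weight 4/15; P(next child type A) = 1.
  I^A i × I^A i: posterior weight 1/5; P(next child type A) = 3/4.
Weighted sum = 19/20.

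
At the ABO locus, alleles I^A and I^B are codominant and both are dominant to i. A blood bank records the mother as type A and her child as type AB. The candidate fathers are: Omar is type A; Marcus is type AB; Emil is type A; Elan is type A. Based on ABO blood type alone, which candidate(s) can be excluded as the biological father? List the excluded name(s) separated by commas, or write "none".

A candidate is excluded only if no genotype consistent with his phenotype could produce a type AB child with a type A mother.
Omar (type A): no genotype consistent with that phenotype can produce a type-AB child with a type-A mother.
Emil (type A): no genotype consistent with that phenotype can produce a type-AB child with a type-A mother.
Elan (type A): no genotype consistent with that phenotype can produce a type-AB child with a type-A mother.

Omar, Emil, Elan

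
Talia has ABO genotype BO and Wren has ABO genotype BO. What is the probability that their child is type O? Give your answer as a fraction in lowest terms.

1/4

ABO cross BO × BO → offspring phenotypes: 1/4 O, 3/4 B.
So P(type O) = 1/4.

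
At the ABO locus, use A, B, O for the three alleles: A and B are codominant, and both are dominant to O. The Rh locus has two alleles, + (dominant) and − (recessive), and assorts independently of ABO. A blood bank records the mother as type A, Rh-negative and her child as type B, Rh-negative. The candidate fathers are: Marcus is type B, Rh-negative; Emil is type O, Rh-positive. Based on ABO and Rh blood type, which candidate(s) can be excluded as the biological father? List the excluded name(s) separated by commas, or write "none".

A candidate is excluded only if no genotype consistent with his phenotype could produce a type B, Rh-negative child with a type A, Rh-negative mother.
Emil (type O, Rh+): no genotype consistent with that phenotype can produce a type-B Rh- child with a type-A mother.

Emil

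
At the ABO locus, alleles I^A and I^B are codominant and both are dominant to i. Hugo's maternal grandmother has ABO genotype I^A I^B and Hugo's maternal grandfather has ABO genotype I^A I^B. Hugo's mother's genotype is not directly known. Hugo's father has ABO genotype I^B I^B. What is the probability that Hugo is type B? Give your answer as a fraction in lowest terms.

Hugo's mother's ABO genotype from I^A I^B × I^A I^B: 1/4 I^A I^A, 1/2 I^A I^B, 1/4 I^B I^B.
Crossing each possibility with the father I^B I^B and summing P(type B): 1/4·0 + 1/2·1/2 + 1/4·1 = 1/2.

1/2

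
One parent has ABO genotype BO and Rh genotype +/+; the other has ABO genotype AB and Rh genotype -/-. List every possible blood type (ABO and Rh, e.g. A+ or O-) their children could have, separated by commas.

Gametes from BO × AB give offspring ABO genotypes AB, AO, BB, BO, i.e. phenotypes A, B, AB.
Rh cross +/+ × -/- → phenotypes Rh+.
Combining independently: A+, B+, AB+.

A+, B+, AB+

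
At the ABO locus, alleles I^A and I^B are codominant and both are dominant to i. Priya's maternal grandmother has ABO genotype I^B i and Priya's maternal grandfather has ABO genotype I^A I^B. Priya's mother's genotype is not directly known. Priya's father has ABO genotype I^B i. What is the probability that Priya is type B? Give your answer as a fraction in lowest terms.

Priya's mother's ABO genotype from I^B i × I^A I^B: 1/4 I^A I^B, 1/4 I^A i, 1/4 I^B I^B, 1/4 I^B i.
Crossing each possibility with the father I^B i and summing P(type B): 1/4·1/2 + 1/4·1/4 + 1/4·1 + 1/4·3/4 = 5/8.

5/8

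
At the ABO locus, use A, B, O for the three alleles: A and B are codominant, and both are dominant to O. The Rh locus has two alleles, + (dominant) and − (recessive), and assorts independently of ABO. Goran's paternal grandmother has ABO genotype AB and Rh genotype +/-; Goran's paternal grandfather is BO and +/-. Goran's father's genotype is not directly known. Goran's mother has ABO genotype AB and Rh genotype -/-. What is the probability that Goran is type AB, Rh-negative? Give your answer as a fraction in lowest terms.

3/16

Goran's father's ABO genotype from AB × BO: 1/4 AB, 1/4 AO, 1/4 BB, 1/4 BO.
Crossing each possibility with the mother AB and summing P(type AB): 1/4·1/2 + 1/4·1/4 + 1/4·1/2 + 1/4·1/4 = 3/8.
Similarly for Rh via the father's Rh distribution: P(Rh-) = 1/2.
Independent loci: 3/8 × 1/2 = 3/16.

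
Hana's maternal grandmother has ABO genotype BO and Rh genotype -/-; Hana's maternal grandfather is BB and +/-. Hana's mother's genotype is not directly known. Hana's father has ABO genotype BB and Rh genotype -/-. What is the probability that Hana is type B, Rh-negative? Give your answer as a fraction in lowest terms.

3/4

Hana's mother's ABO genotype from BO × BB: 1/2 BB, 1/2 BO.
Crossing each possibility with the father BB and summing P(type B): 1/2·1 + 1/2·1 = 1.
Similarly for Rh via the mother's Rh distribution: P(Rh-) = 3/4.
Independent loci: 1 × 3/4 = 3/4.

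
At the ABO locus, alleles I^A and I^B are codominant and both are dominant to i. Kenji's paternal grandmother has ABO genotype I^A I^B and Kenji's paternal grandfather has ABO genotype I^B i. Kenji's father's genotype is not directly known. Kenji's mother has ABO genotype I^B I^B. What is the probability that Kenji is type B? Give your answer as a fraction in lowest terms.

Kenji's father's ABO genotype from I^A I^B × I^B i: 1/4 I^A I^B, 1/4 I^A i, 1/4 I^B I^B, 1/4 I^B i.
Crossing each possibility with the mother I^B I^B and summing P(type B): 1/4·1/2 + 1/4·1/2 + 1/4·1 + 1/4·1 = 3/4.

3/4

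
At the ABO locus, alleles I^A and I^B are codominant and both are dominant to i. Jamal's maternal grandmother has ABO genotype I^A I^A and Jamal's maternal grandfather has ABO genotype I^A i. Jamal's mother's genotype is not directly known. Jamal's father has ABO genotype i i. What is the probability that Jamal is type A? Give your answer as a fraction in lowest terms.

Jamal's mother's ABO genotype from I^A I^A × I^A i: 1/2 I^A I^A, 1/2 I^A i.
Crossing each possibility with the father i i and summing P(type A): 1/2·1 + 1/2·1/2 = 3/4.

3/4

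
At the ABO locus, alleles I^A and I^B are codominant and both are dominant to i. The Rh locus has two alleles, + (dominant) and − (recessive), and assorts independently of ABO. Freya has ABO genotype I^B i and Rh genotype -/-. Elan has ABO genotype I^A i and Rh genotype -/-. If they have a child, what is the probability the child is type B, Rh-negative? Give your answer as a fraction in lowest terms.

ABO cross I^B i × I^A i → offspring phenotypes: 1/4 O, 1/4 A, 1/4 B, 1/4 AB.
Rh cross -/- × -/- → 1 Rh-.
Independent loci: P(type B, Rh-negative) = 1/4 × 1 = 1/4.

1/4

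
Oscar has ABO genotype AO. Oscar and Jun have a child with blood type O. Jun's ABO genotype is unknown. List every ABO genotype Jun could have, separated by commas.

For each candidate genotype of Jun, check whether crossing it with AO can produce every observed child phenotype.
  AA → possible child types {A} ✗
  AB → possible child types {A, B, AB} ✗
  AO → possible child types {O, A} ✓
  BB → possible child types {B, AB} ✗
  BO → possible child types {O, A, B, AB} ✓
  OO → possible child types {O, A} ✓

AO, BO, OO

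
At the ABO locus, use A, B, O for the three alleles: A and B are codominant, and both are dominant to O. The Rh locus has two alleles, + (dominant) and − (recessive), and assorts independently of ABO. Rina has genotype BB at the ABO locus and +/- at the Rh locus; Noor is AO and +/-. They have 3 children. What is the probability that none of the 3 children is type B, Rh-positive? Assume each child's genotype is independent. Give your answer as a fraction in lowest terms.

ABO cross BB × AO → 1/2 B, 1/2 AB.
Rh cross +/- × +/- → 3/4 Rh+, 1/4 Rh-; so P(type B, Rh-positive) = 1/2 × 3/4 = 3/8 per child.
P(not type B, Rh-positive) = 5/8 for one child; (5/8)^3 = 125/512.

125/512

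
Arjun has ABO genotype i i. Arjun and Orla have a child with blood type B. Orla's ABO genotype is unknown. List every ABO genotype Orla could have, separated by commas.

I^A I^B, I^B I^B, I^B i

For each candidate genotype of Orla, check whether crossing it with i i can produce every observed child phenotype.
  I^A I^A → possible child types {A} ✗
  I^A I^B → possible child types {A, B} ✓
  I^A i → possible child types {O, A} ✗
  I^B I^B → possible child types {B} ✓
  I^B i → possible child types {O, B} ✓
  i i → possible child types {O} ✗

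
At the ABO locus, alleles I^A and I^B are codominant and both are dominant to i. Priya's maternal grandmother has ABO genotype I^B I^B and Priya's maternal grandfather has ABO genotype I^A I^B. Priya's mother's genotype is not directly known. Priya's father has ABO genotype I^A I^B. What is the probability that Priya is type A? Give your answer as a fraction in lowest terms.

1/8

Priya's mother's ABO genotype from I^B I^B × I^A I^B: 1/2 I^A I^B, 1/2 I^B I^B.
Crossing each possibility with the father I^A I^B and summing P(type A): 1/2·1/4 + 1/2·0 = 1/8.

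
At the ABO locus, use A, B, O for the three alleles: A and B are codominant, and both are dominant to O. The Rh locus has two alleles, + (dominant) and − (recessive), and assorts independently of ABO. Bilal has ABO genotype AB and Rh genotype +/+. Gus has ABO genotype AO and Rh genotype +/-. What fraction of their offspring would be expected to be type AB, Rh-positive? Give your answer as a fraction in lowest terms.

ABO cross AB × AO → offspring phenotypes: 1/2 A, 1/4 B, 1/4 AB.
Rh cross +/+ × +/- → 1 Rh+.
Independent loci: P(type AB, Rh-positive) = 1/4 × 1 = 1/4.

1/4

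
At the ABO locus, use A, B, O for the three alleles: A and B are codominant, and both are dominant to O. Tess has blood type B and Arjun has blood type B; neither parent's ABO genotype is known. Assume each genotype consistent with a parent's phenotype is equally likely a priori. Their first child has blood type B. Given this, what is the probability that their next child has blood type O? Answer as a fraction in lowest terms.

1/20

Possible genotypes: Tess ∈ {BB, BO}; Arjun ∈ {BB, BO}.
Weight each parental genotype pair by prior × P(type-B child):
  BB × BB: posterior weight 4/15; P(next child type O) = 0.
  BB × BO: posterior weight 4/15; P(next child type O) = 0.
  BO × BB: posterior weight 4/15; P(next child type O) = 0.
  BO × BO: posterior weight 1/5; P(next child type O) = 1/4.
Weighted sum = 1/20.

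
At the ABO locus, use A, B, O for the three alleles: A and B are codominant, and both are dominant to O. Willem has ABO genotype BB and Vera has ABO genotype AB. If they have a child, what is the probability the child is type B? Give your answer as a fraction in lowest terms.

ABO cross BB × AB → offspring phenotypes: 1/2 B, 1/2 AB.
So P(type B) = 1/2.

1/2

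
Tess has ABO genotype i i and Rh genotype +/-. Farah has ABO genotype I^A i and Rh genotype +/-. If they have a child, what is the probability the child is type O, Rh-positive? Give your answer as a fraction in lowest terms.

3/8

ABO cross i i × I^A i → offspring phenotypes: 1/2 O, 1/2 A.
Rh cross +/- × +/- → 3/4 Rh+, 1/4 Rh-.
Independent loci: P(type O, Rh-positive) = 1/2 × 3/4 = 3/8.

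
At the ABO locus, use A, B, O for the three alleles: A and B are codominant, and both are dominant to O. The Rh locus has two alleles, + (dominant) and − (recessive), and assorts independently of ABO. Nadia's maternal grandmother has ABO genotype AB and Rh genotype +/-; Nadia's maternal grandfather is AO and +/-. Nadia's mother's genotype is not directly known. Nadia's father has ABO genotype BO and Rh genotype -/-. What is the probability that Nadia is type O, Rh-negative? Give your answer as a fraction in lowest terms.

Nadia's mother's ABO genotype from AB × AO: 1/4 AA, 1/4 AB, 1/4 AO, 1/4 BO.
Crossing each possibility with the father BO and summing P(type O): 1/4·0 + 1/4·0 + 1/4·1/4 + 1/4·1/4 = 1/8.
Similarly for Rh via the mother's Rh distribution: P(Rh-) = 1/2.
Independent loci: 1/8 × 1/2 = 1/16.

1/16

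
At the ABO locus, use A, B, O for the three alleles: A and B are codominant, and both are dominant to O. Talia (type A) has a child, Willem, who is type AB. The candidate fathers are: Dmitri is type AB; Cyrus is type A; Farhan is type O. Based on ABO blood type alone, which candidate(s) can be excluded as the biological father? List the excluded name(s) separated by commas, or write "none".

Cyrus, Farhan

A candidate is excluded only if no genotype consistent with his phenotype could produce a type AB child with a type A mother.
Cyrus (type A): no genotype consistent with that phenotype can produce a type-AB child with a type-A mother.
Farhan (type O): no genotype consistent with that phenotype can produce a type-AB child with a type-A mother.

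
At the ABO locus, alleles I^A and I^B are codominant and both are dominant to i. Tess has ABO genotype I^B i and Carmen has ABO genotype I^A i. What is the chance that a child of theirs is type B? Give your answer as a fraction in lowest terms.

ABO cross I^B i × I^A i → offspring phenotypes: 1/4 O, 1/4 A, 1/4 B, 1/4 AB.
So P(type B) = 1/4.

1/4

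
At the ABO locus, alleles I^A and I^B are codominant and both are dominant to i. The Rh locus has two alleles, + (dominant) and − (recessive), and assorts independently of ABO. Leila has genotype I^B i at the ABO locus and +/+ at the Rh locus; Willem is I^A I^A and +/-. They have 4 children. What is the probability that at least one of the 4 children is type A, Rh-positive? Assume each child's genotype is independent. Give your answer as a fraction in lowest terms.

15/16

ABO cross I^B i × I^A I^A → 1/2 A, 1/2 AB.
Rh cross +/+ × +/- → 1 Rh+; so P(type A, Rh-positive) = 1/2 × 1 = 1/2 per child.
P(none) = (1/2)^4 = 1/16; P(at least one) = 1 − 1/16 = 15/16.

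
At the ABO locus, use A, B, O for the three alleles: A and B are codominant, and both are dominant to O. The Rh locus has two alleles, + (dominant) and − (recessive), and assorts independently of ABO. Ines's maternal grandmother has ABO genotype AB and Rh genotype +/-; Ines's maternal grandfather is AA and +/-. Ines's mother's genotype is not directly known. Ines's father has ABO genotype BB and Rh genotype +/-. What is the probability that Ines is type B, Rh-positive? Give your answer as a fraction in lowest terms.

Ines's mother's ABO genotype from AB × AA: 1/2 AA, 1/2 AB.
Crossing each possibility with the father BB and summing P(type B): 1/2·0 + 1/2·1/2 = 1/4.
Similarly for Rh via the mother's Rh distribution: P(Rh+) = 3/4.
Independent loci: 1/4 × 3/4 = 3/16.

3/16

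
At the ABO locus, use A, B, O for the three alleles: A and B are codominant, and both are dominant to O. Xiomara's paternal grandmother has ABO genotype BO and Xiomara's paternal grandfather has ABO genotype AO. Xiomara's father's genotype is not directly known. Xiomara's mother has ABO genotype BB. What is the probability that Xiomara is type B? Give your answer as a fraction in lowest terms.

Xiomara's father's ABO genotype from BO × AO: 1/4 AB, 1/4 AO, 1/4 BO, 1/4 OO.
Crossing each possibility with the mother BB and summing P(type B): 1/4·1/2 + 1/4·1/2 + 1/4·1 + 1/4·1 = 3/4.

3/4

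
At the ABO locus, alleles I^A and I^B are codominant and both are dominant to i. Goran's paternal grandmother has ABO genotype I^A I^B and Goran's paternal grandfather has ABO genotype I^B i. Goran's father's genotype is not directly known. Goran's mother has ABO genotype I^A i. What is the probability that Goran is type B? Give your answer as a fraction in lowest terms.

Goran's father's ABO genotype from I^A I^B × I^B i: 1/4 I^A I^B, 1/4 I^A i, 1/4 I^B I^B, 1/4 I^B i.
Crossing each possibility with the mother I^A i and summing P(type B): 1/4·1/4 + 1/4·0 + 1/4·1/2 + 1/4·1/4 = 1/4.

1/4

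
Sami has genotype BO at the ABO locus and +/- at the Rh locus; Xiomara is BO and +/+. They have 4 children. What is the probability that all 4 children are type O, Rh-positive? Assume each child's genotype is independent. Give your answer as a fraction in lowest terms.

1/256

ABO cross BO × BO → 1/4 O, 3/4 B.
Rh cross +/- × +/+ → 1 Rh+; so P(type O, Rh-positive) = 1/4 × 1 = 1/4 per child.
All 4 independent: (1/4)^4 = 1/256.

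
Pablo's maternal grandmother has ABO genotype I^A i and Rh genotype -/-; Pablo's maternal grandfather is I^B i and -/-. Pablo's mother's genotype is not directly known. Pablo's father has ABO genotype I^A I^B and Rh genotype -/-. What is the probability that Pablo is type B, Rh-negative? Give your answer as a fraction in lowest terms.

Pablo's mother's ABO genotype from I^A i × I^B i: 1/4 I^A I^B, 1/4 I^A i, 1/4 I^B i, 1/4 i i.
Crossing each possibility with the father I^A I^B and summing P(type B): 1/4·1/4 + 1/4·1/4 + 1/4·1/2 + 1/4·1/2 = 3/8.
Similarly for Rh via the mother's Rh distribution: P(Rh-) = 1.
Independent loci: 3/8 × 1 = 3/8.

3/8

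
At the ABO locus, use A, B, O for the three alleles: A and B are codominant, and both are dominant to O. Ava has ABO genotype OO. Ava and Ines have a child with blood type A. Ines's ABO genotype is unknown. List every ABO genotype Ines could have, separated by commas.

For each candidate genotype of Ines, check whether crossing it with OO can produce every observed child phenotype.
  AA → possible child types {A} ✓
  AB → possible child types {A, B} ✓
  AO → possible child types {O, A} ✓
  BB → possible child types {B} ✗
  BO → possible child types {O, B} ✗
  OO → possible child types {O} ✗

AA, AB, AO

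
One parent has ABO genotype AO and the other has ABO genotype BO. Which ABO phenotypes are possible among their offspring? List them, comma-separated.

O, A, B, AB

Gametes from AO × BO give offspring ABO genotypes AB, AO, BO, OO, i.e. phenotypes O, A, B, AB.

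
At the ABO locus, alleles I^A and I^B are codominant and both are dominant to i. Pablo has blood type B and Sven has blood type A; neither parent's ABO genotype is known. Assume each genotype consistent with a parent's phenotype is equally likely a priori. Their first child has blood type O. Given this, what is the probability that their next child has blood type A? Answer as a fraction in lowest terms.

Possible genotypes: Pablo ∈ {I^B I^B, I^B i}; Sven ∈ {I^A I^A, I^A i}.
Weight each parental genotype pair by prior × P(type-O child):
  I^B i × I^A i: posterior weight 1; P(next child type A) = 1/4.
Weighted sum = 1/4.

1/4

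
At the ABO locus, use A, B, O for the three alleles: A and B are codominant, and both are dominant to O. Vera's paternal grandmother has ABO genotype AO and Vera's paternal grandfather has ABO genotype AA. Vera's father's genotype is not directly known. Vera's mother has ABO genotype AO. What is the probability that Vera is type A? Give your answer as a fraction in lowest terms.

7/8

Vera's father's ABO genotype from AO × AA: 1/2 AA, 1/2 AO.
Crossing each possibility with the mother AO and summing P(type A): 1/2·1 + 1/2·3/4 = 7/8.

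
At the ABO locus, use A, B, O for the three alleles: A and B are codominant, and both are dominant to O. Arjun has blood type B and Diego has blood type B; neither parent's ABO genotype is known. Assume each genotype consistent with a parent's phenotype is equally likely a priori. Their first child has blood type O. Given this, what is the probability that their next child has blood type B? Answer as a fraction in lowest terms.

3/4

Possible genotypes: Arjun ∈ {BB, BO}; Diego ∈ {BB, BO}.
Weight each parental genotype pair by prior × P(type-O child):
  BO × BO: posterior weight 1; P(next child type B) = 3/4.
Weighted sum = 3/4.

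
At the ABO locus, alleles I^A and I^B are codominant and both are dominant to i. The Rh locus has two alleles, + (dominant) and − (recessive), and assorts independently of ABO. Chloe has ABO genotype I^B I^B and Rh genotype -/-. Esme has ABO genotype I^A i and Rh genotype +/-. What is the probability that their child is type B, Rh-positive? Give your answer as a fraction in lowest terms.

1/4

ABO cross I^B I^B × I^A i → offspring phenotypes: 1/2 B, 1/2 AB.
Rh cross -/- × +/- → 1/2 Rh+, 1/2 Rh-.
Independent loci: P(type B, Rh-positive) = 1/2 × 1/2 = 1/4.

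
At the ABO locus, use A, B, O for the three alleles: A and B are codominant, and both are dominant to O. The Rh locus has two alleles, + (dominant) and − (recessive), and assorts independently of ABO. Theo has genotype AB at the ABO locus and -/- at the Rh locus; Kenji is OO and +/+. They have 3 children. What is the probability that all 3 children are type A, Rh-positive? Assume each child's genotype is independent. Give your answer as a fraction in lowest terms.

ABO cross AB × OO → 1/2 A, 1/2 B.
Rh cross -/- × +/+ → 1 Rh+; so P(type A, Rh-positive) = 1/2 × 1 = 1/2 per child.
All 3 independent: (1/2)^3 = 1/8.

1/8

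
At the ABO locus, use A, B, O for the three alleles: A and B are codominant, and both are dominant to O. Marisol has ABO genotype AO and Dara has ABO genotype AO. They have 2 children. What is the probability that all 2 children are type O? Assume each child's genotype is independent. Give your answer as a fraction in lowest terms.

ABO cross AO × AO → 1/4 O, 3/4 A.
So P(type O) = 1/4 per child.
All 2 independent: (1/4)^2 = 1/16.

1/16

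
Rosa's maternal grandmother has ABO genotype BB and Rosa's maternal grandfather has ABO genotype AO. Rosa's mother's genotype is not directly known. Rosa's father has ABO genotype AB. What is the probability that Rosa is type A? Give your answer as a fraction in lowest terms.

Rosa's mother's ABO genotype from BB × AO: 1/2 AB, 1/2 BO.
Crossing each possibility with the father AB and summing P(type A): 1/2·1/4 + 1/2·1/4 = 1/4.

1/4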